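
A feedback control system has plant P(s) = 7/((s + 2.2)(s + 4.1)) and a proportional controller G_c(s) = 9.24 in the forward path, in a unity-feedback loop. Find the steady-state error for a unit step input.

The loop is type 0. Static position error constant K_pos = G_c(0)·P(0) = 9.24·0.7761 = 7.171.
Steady-state error to a unit step: e_ss = 1/(1+K_pos) = 1/8.171 = 0.122.

0.122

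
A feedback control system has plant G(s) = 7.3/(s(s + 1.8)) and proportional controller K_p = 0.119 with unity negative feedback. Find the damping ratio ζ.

1 + K_p·G(s) = 0 gives s² + 1.8s + 0.8687 = 0.
So ω_n² = 0.8687 ⇒ ω_n = 0.932 rad/s, and ζ = 1.8/(2ω_n) = 0.966.

ζ = 0.966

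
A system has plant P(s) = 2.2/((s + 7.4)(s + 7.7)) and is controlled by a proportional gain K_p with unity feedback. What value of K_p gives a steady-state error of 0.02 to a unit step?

K_p = 1270

For a type-0 loop with proportional control, e_ss = 1/(1 + K_p·P(0)).
P(0) = 0.03861. Require 1/(1 + K_p·0.03861) = 0.02, so 1 + 0.03861·K_p = 50.
K_p = (50 − 1)/0.03861 = 1270.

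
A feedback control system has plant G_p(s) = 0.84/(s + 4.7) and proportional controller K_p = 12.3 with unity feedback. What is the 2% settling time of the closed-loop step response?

T_s ≈ 0.266 s

Closed-loop transfer function: T(s) = K_p·G_p(s)/(1 + K_p·G_p(s)) = 10.33/(s + 4.7 + 10.33) = 10.33/(s + 15.03).
Time constant τ = 1/15.03 = 0.06652 s, so the 2% settling time is about 4τ = 0.266 s.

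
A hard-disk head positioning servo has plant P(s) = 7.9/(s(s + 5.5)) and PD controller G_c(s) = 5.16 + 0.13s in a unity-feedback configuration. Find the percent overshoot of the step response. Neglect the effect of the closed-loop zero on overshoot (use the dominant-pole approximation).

15.4%

Forward path: (5.16 + 0.13s)·7.9/(s(s+5.5)). The closed-loop characteristic equation is s² + (5.5 + 7.9·0.13)s + 7.9·5.16 = 0.
That is s² + 6.527s + 40.76 = 0, so ω_n = 6.385 rad/s and ζ = 6.527/(2·6.385) = 0.5111.
%OS = 100·exp(−πζ/√(1−ζ²)) = 15.4%.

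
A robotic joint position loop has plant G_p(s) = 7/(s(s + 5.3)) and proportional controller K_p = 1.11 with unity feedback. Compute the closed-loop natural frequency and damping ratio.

ω_n = 2.79 rad/s, ζ = 0.951

With unity feedback the closed-loop characteristic equation is s² + 5.3s + 1.11·7 = s² + 5.3s + 7.77 = 0.
So ω_n² = 7.77 ⇒ ω_n = 2.787 rad/s, and ζ = 5.3/(2ω_n) = 0.951.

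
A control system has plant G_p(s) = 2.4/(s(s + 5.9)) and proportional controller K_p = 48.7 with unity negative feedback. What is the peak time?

T_p = 0.302 s

From 1 + K_pG_p(s) = 0: s² + 5.9s + 116.9 = 0 ⇒ ω_n = 10.81, ζ = 0.2729.
Damped frequency ω_d = ω_n√(1−ζ²) = 10.4 rad/s, so peak time T_p = π/ω_d = 0.302 s.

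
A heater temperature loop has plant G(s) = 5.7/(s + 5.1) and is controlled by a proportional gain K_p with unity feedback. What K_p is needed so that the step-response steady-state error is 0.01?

K_p = 88.6

The loop is type 0, so e_ss(step) = 1/(1 + K_pos) with K_pos = K_p·G(0).
G(0) = 1.118. Require 1/(1 + K_p·1.118) = 0.01, so 1 + 1.118·K_p = 100.
K_p = (100 − 1)/1.118 = 88.6.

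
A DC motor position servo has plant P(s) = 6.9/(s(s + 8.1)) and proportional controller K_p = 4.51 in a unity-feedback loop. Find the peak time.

Closed-loop characteristic equation: s² + 8.1s + 31.12 = 0, so ω_n = 5.578 rad/s and ζ = 8.1/(2·5.578) = 0.726.
Damped frequency ω_d = ω_n√(1−ζ²) = 3.836 rad/s, so peak time T_p = π/ω_d = 0.819 s.

T_p = 0.819 s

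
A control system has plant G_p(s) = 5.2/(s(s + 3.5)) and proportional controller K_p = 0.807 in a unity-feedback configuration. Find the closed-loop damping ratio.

The closed-loop denominator is s(s+3.5) + 0.807·5.2 = s² + 3.5s + 4.196.
So ω_n² = 4.196 ⇒ ω_n = 2.049 rad/s, and ζ = 3.5/(2ω_n) = 0.854.

ζ = 0.854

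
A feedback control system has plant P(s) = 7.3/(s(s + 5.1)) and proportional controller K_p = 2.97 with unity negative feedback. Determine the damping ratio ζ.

ζ = 0.548

The closed-loop denominator is s(s+5.1) + 2.97·7.3 = s² + 5.1s + 21.68.
So ω_n² = 21.68 ⇒ ω_n = 4.656 rad/s, and ζ = 5.1/(2ω_n) = 0.548.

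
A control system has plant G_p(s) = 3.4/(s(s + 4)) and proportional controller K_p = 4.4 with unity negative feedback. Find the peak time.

T_p = 0.949 s

Closed-loop characteristic equation: s² + 4s + 14.96 = 0, so ω_n = 3.868 rad/s and ζ = 4/(2·3.868) = 0.5171.
Damped frequency ω_d = ω_n√(1−ζ²) = 3.311 rad/s, so peak time T_p = π/ω_d = 0.949 s.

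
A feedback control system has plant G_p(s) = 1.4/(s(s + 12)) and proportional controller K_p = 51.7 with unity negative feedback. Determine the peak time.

T_p = 0.521 s

The closed-loop denominator s² + 12s + 72.38 gives ω_n = √72.38 = 8.508 and ζ = 12/(2ω_n) = 0.7052.
Damped frequency ω_d = ω_n√(1−ζ²) = 6.032 rad/s, so peak time T_p = π/ω_d = 0.521 s.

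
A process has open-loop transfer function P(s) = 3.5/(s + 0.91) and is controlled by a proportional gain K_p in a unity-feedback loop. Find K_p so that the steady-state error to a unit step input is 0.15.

The loop is type 0, so e_ss(step) = 1/(1 + K_pos) with K_pos = K_p·P(0).
P(0) = 3.846. Require 1/(1 + K_p·3.846) = 0.15, so 1 + 3.846·K_p = 6.667.
K_p = (6.667 − 1)/3.846 = 1.47.

K_p = 1.47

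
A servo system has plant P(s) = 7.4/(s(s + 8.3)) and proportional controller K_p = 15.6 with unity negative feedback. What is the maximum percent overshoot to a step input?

Closed-loop characteristic equation: s² + 8.3s + 115.4 = 0, so ω_n = 10.74 rad/s and ζ = 8.3/(2·10.74) = 0.3863.
%OS = 100·exp(−πζ/√(1−ζ²)) = 100·exp(−π·0.3863/√0.8508) = 26.8%.

26.8%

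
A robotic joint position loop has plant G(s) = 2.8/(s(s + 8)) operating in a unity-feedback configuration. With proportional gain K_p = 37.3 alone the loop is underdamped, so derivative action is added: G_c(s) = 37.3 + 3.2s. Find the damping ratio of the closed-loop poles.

ζ = 0.83

Forward path: (37.3 + 3.2s)·2.8/(s(s+8)). The closed-loop characteristic equation is s² + (8 + 2.8·3.2)s + 2.8·37.3 = 0.
That is s² + 16.96s + 104.4 = 0, so ω_n = 10.22 rad/s and ζ = 16.96/(2·10.22) = 0.8298.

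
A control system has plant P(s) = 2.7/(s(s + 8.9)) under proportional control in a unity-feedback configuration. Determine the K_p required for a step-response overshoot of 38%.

From %OS = 100·exp(−πζ/√(1−ζ²)) = 38%, ζ = −ln(0.38)/√(π²+ln²(0.38)) = 0.2943.
Characteristic equation s² + 8.9s + 2.7K_p = 0 gives ζ = 8.9/(2√(2.7K_p)).
Setting ζ = 0.2943: √(2.7K_p) = 8.9/(2·0.2943) = 15.12, so K_p = 228.6/2.7 = 84.7.

K_p = 84.7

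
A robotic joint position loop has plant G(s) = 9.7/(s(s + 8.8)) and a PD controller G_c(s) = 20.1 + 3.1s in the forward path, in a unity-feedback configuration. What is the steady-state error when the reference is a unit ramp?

0.0451

The loop has one pole at the origin (type 1). Velocity error constant K_v = lim_{s→0} s·G_c(s)G(s) = 20.1·9.7/8.8 = 22.16.
Steady-state error to a unit ramp: e_ss = 1/K_v = 0.0451.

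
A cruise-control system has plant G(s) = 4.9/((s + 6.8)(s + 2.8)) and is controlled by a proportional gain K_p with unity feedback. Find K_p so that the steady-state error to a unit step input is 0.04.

The loop is type 0, so e_ss(step) = 1/(1 + K_pos) with K_pos = K_p·G(0).
G(0) = 0.2574. Require 1/(1 + K_p·0.2574) = 0.04, so 1 + 0.2574·K_p = 25.
K_p = (25 − 1)/0.2574 = 93.3.

K_p = 93.3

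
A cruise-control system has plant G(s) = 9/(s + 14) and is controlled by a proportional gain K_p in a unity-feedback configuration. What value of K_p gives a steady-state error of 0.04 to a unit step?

The loop is type 0, so e_ss(step) = 1/(1 + K_pos) with K_pos = K_p·G(0).
G(0) = 0.6429. Require 1/(1 + K_p·0.6429) = 0.04, so 1 + 0.6429·K_p = 25.
K_p = (25 − 1)/0.6429 = 37.3.

K_p = 37.3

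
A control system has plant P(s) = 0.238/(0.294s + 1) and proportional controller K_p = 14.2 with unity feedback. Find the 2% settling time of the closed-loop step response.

T_s ≈ 0.269 s

Closed loop: T(s) = K_p·P/(1+K_p·P) = 3.38/(0.294s + 1 + 3.38), with pole at s = −(1 + 3.38)/0.294 = −14.9.
τ = 1/14.9 = 0.06713 s, so 2% settling time ≈ 4τ = 0.269 s.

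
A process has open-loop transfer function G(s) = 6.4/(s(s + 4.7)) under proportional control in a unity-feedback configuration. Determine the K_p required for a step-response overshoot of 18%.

From %OS = 100·exp(−πζ/√(1−ζ²)) = 18%, ζ = −ln(0.18)/√(π²+ln²(0.18)) = 0.4791.
Characteristic equation s² + 4.7s + 6.4K_p = 0 gives ζ = 4.7/(2√(6.4K_p)).
Setting ζ = 0.4791: √(6.4K_p) = 4.7/(2·0.4791) = 4.905, so K_p = 24.06/6.4 = 3.76.

K_p = 3.76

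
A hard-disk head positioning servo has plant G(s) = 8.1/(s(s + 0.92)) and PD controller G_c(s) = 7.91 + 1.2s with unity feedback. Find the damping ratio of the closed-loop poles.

ζ = 0.665

Forward path: (7.91 + 1.2s)·8.1/(s(s+0.92)). The closed-loop characteristic equation is s² + (0.92 + 8.1·1.2)s + 8.1·7.91 = 0.
That is s² + 10.64s + 64.07 = 0, so ω_n = 8.004 rad/s and ζ = 10.64/(2·8.004) = 0.6646.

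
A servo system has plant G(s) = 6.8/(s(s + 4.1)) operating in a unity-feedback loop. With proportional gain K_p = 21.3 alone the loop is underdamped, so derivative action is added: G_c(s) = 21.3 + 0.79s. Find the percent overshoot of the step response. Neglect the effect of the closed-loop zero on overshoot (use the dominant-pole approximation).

Forward path: (21.3 + 0.79s)·6.8/(s(s+4.1)). The closed-loop characteristic equation is s² + (4.1 + 6.8·0.79)s + 6.8·21.3 = 0.
That is s² + 9.472s + 144.8 = 0, so ω_n = 12.03 rad/s and ζ = 9.472/(2·12.03) = 0.3935.
%OS = 100·exp(−πζ/√(1−ζ²)) = 26.1%.

26.1%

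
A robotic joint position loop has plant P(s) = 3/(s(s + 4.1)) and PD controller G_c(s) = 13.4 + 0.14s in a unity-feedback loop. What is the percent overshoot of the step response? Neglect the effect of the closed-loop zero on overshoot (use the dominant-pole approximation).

30.2%

Forward path: (13.4 + 0.14s)·3/(s(s+4.1)). The closed-loop characteristic equation is s² + (4.1 + 3·0.14)s + 3·13.4 = 0.
That is s² + 4.52s + 40.2 = 0, so ω_n = 6.34 rad/s and ζ = 4.52/(2·6.34) = 0.3564.
%OS = 100·exp(−πζ/√(1−ζ²)) = 30.2%.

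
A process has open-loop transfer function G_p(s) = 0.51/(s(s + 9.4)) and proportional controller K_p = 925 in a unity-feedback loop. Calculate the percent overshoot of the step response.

49.8%

From 1 + K_pG_p(s) = 0: s² + 9.4s + 471.8 = 0 ⇒ ω_n = 21.72, ζ = 0.2164.
%OS = 100·exp(−πζ/√(1−ζ²)) = 100·exp(−π·0.2164/√0.9532) = 49.8%.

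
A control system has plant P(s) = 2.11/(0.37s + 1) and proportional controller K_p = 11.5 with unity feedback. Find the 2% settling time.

Closed loop: T(s) = K_p·P/(1+K_p·P) = 24.26/(0.37s + 1 + 24.26), with pole at s = −(1 + 24.26)/0.37 = −68.28.
τ = 1/68.28 = 0.01464 s, so 2% settling time ≈ 4τ = 0.0586 s.

T_s ≈ 0.0586 s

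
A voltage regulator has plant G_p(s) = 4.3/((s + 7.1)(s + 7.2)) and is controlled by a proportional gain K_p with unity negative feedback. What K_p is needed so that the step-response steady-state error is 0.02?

K_p = 583

For a type-0 loop with proportional control, e_ss = 1/(1 + K_p·G_p(0)).
G_p(0) = 0.08412. Require 1/(1 + K_p·0.08412) = 0.02, so 1 + 0.08412·K_p = 50.
K_p = (50 − 1)/0.08412 = 583.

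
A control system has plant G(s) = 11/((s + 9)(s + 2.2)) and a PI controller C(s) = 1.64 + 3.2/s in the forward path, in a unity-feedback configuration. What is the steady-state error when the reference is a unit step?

0

The open loop C(s)G(s) has a pole at the origin (type 1), so the static position error constant is infinite and e_ss = 1/(1+∞) = 0.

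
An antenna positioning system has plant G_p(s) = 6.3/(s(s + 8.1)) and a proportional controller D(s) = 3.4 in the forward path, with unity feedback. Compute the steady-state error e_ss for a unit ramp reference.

0.378

The loop has one pole at the origin (type 1). Velocity error constant K_v = lim_{s→0} s·D(s)G_p(s) = 3.4·6.3/8.1 = 2.644.
Steady-state error to a unit ramp: e_ss = 1/K_v = 0.378.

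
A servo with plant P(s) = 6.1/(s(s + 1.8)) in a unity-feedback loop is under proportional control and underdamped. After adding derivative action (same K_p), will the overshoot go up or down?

With PD the characteristic equation becomes s² + (a + K·K_d)s + K·K_p = 0; the damping term grows, ζ rises, overshoot falls.

decrease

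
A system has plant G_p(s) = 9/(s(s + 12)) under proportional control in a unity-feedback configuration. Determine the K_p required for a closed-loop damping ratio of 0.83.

Closed-loop characteristic equation: s² + 12s + K_p·9 = 0.
So ω_n = √(9K_p) and 2ζω_n = 12, giving ζ = 12/(2√(9K_p)).
Setting ζ = 0.83: √(9K_p) = 12/(2·0.83) = 7.229, so K_p = 52.26/9 = 5.81.

K_p = 5.81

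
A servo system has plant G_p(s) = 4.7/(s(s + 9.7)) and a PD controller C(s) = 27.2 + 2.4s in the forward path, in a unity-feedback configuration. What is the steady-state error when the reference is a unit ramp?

The loop has one pole at the origin (type 1). Velocity error constant K_v = lim_{s→0} s·C(s)G_p(s) = 27.2·4.7/9.7 = 13.18.
Steady-state error to a unit ramp: e_ss = 1/K_v = 0.0759.

0.0759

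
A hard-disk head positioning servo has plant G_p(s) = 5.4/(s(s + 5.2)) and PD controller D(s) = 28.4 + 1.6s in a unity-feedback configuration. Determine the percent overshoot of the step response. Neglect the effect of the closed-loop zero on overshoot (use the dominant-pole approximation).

12%

Forward path: (28.4 + 1.6s)·5.4/(s(s+5.2)). The closed-loop characteristic equation is s² + (5.2 + 5.4·1.6)s + 5.4·28.4 = 0.
That is s² + 13.84s + 153.4 = 0, so ω_n = 12.38 rad/s and ζ = 13.84/(2·12.38) = 0.5588.
%OS = 100·exp(−πζ/√(1−ζ²)) = 12%.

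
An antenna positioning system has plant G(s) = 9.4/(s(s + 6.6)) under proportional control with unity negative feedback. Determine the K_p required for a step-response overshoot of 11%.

From %OS = 100·exp(−πζ/√(1−ζ²)) = 11%, ζ = −ln(0.11)/√(π²+ln²(0.11)) = 0.5749.
Characteristic equation s² + 6.6s + 9.4K_p = 0 gives ζ = 6.6/(2√(9.4K_p)).
Setting ζ = 0.5749: √(9.4K_p) = 6.6/(2·0.5749) = 5.74, so K_p = 32.95/9.4 = 3.51.

K_p = 3.51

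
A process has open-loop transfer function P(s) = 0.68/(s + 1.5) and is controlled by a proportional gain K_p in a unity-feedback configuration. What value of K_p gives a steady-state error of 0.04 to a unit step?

Steady-state error for a unit step on this type-0 loop is 1/(1 + K_p·P(0)).
P(0) = 0.4533. Require 1/(1 + K_p·0.4533) = 0.04, so 1 + 0.4533·K_p = 25.
K_p = (25 − 1)/0.4533 = 52.9.

K_p = 52.9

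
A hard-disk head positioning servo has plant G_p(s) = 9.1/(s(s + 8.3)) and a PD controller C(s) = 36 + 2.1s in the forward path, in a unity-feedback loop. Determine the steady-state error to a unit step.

0

The open loop C(s)G_p(s) has a pole at the origin (type 1), so the static position error constant is infinite and e_ss = 1/(1+∞) = 0.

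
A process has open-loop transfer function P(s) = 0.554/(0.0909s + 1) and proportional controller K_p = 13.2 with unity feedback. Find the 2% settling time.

Closed loop: T(s) = K_p·P/(1+K_p·P) = 7.313/(0.0909s + 1 + 7.313), with pole at s = −(1 + 7.313)/0.0909 = −91.45.
τ = 1/91.45 = 0.01093 s, so 2% settling time ≈ 4τ = 0.0437 s.

T_s ≈ 0.0437 s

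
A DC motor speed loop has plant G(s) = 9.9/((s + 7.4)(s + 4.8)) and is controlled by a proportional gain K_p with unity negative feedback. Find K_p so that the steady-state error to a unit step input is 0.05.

Steady-state error for a unit step on this type-0 loop is 1/(1 + K_p·G(0)).
G(0) = 0.2787. Require 1/(1 + K_p·0.2787) = 0.05, so 1 + 0.2787·K_p = 20.
K_p = (20 − 1)/0.2787 = 68.2.

K_p = 68.2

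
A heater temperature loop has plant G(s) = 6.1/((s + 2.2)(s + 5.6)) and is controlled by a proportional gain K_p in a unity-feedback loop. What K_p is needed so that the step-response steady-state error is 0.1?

The loop is type 0, so e_ss(step) = 1/(1 + K_pos) with K_pos = K_p·G(0).
G(0) = 0.4951. Require 1/(1 + K_p·0.4951) = 0.1, so 1 + 0.4951·K_p = 10.
K_p = (10 − 1)/0.4951 = 18.2.

K_p = 18.2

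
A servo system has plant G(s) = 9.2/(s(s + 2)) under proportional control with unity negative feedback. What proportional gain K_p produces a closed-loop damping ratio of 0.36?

Closed-loop characteristic equation: s² + 2s + K_p·9.2 = 0.
So ω_n = √(9.2K_p) and 2ζω_n = 2, giving ζ = 2/(2√(9.2K_p)).
Setting ζ = 0.36: √(9.2K_p) = 2/(2·0.36) = 2.778, so K_p = 7.716/9.2 = 0.839.

K_p = 0.839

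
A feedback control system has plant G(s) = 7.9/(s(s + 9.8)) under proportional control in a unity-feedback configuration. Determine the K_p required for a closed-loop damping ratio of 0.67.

Closed-loop characteristic equation: s² + 9.8s + K_p·7.9 = 0.
So ω_n = √(7.9K_p) and 2ζω_n = 9.8, giving ζ = 9.8/(2√(7.9K_p)).
Setting ζ = 0.67: √(7.9K_p) = 9.8/(2·0.67) = 7.313, so K_p = 53.49/7.9 = 6.77.

K_p = 6.77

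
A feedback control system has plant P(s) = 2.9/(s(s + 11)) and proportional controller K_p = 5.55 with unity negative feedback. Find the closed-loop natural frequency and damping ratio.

1 + K_p·P(s) = 0 gives s² + 11s + 16.09 = 0.
Matching s² + 2ζω_n s + ω_n²: ω_n = √16.09 = 4.012 rad/s and 2ζω_n = 11, so ζ = 11/(2·4.012) = 1.37.

ω_n = 4.01 rad/s, ζ = 1.37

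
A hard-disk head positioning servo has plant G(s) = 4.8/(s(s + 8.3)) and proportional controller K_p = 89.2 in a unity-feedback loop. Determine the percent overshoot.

52.6%

From 1 + K_pG(s) = 0: s² + 8.3s + 428.2 = 0 ⇒ ω_n = 20.69, ζ = 0.2006.
%OS = 100·exp(−πζ/√(1−ζ²)) = 100·exp(−π·0.2006/√0.9598) = 52.6%.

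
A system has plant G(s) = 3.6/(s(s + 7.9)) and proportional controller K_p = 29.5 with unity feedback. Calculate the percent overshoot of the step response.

The closed-loop denominator s² + 7.9s + 106.2 gives ω_n = √106.2 = 10.31 and ζ = 7.9/(2ω_n) = 0.3833.
%OS = 100·exp(−πζ/√(1−ζ²)) = 100·exp(−π·0.3833/√0.8531) = 27.2%.

27.2%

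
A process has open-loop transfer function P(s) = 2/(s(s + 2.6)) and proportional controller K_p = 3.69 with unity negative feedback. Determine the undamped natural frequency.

ω_n = 2.72 rad/s

With unity feedback the closed-loop characteristic equation is s² + 2.6s + 3.69·2 = s² + 2.6s + 7.38 = 0.
So ω_n² = 7.38 ⇒ ω_n = 2.717 rad/s, and ζ = 2.6/(2ω_n) = 0.479.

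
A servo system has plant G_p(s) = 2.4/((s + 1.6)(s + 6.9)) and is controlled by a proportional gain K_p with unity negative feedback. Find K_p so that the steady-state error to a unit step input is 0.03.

For a type-0 loop with proportional control, e_ss = 1/(1 + K_p·G_p(0)).
G_p(0) = 0.2174. Require 1/(1 + K_p·0.2174) = 0.03, so 1 + 0.2174·K_p = 33.33.
K_p = (33.33 − 1)/0.2174 = 149.

K_p = 149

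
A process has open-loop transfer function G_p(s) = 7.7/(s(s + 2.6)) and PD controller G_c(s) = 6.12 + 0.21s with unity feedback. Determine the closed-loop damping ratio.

Forward path: (6.12 + 0.21s)·7.7/(s(s+2.6)). The closed-loop characteristic equation is s² + (2.6 + 7.7·0.21)s + 7.7·6.12 = 0.
That is s² + 4.217s + 47.12 = 0, so ω_n = 6.865 rad/s and ζ = 4.217/(2·6.865) = 0.3072.

ζ = 0.307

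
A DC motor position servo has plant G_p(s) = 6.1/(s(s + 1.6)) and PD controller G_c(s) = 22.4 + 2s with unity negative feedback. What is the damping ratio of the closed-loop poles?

Forward path: (22.4 + 2s)·6.1/(s(s+1.6)). The closed-loop characteristic equation is s² + (1.6 + 6.1·2)s + 6.1·22.4 = 0.
That is s² + 13.8s + 136.6 = 0, so ω_n = 11.69 rad/s and ζ = 13.8/(2·11.69) = 0.5903.

ζ = 0.59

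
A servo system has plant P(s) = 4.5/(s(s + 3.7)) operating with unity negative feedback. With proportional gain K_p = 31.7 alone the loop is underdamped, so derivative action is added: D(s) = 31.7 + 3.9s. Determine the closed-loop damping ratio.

ζ = 0.89

Forward path: (31.7 + 3.9s)·4.5/(s(s+3.7)). The closed-loop characteristic equation is s² + (3.7 + 4.5·3.9)s + 4.5·31.7 = 0.
That is s² + 21.25s + 142.7 = 0, so ω_n = 11.94 rad/s and ζ = 21.25/(2·11.94) = 0.8896.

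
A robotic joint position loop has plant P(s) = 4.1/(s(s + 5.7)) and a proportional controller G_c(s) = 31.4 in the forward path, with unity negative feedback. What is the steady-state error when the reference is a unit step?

0

The open loop G_c(s)P(s) has a pole at the origin (type 1), so the static position error constant is infinite and e_ss = 1/(1+∞) = 0.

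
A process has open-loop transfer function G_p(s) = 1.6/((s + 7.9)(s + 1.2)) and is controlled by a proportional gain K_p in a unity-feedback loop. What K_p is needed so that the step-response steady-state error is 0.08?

K_p = 68.1

For a type-0 loop with proportional control, e_ss = 1/(1 + K_p·G_p(0)).
G_p(0) = 0.1688. Require 1/(1 + K_p·0.1688) = 0.08, so 1 + 0.1688·K_p = 12.5.
K_p = (12.5 − 1)/0.1688 = 68.1.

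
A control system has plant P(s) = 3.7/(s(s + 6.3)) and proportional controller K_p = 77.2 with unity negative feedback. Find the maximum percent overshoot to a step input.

55.1%

Closed-loop characteristic equation: s² + 6.3s + 285.6 = 0, so ω_n = 16.9 rad/s and ζ = 6.3/(2·16.9) = 0.1864.
%OS = 100·exp(−πζ/√(1−ζ²)) = 100·exp(−π·0.1864/√0.9653) = 55.1%.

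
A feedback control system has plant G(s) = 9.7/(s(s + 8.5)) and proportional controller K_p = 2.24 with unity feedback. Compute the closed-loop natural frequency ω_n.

ω_n = 4.66 rad/s

1 + K_p·G(s) = 0 gives s² + 8.5s + 21.73 = 0.
Matching s² + 2ζω_n s + ω_n²: ω_n = √21.73 = 4.661 rad/s and 2ζω_n = 8.5, so ζ = 8.5/(2·4.661) = 0.912.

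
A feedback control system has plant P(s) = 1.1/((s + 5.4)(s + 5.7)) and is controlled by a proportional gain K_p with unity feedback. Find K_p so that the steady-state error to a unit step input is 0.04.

K_p = 672

The loop is type 0, so e_ss(step) = 1/(1 + K_pos) with K_pos = K_p·P(0).
P(0) = 0.03574. Require 1/(1 + K_p·0.03574) = 0.04, so 1 + 0.03574·K_p = 25.
K_p = (25 − 1)/0.03574 = 672.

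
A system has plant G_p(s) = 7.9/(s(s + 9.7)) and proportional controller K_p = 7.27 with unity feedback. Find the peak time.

T_p = 0.539 s

Closed-loop characteristic equation: s² + 9.7s + 57.43 = 0, so ω_n = 7.578 rad/s and ζ = 9.7/(2·7.578) = 0.64.
Damped frequency ω_d = ω_n√(1−ζ²) = 5.823 rad/s, so peak time T_p = π/ω_d = 0.539 s.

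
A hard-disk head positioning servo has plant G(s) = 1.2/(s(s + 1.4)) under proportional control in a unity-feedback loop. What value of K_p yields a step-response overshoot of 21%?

K_p = 2.06

From %OS = 100·exp(−πζ/√(1−ζ²)) = 21%, ζ = −ln(0.21)/√(π²+ln²(0.21)) = 0.4449.
Characteristic equation s² + 1.4s + 1.2K_p = 0 gives ζ = 1.4/(2√(1.2K_p)).
Setting ζ = 0.4449: √(1.2K_p) = 1.4/(2·0.4449) = 1.573, so K_p = 2.476/1.2 = 2.06.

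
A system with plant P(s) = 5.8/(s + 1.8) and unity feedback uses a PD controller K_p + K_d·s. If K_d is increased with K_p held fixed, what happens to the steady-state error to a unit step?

K_d affects only the transient (the s-coefficient); the DC loop gain, and hence e_ss, depends only on K_p.

unchanged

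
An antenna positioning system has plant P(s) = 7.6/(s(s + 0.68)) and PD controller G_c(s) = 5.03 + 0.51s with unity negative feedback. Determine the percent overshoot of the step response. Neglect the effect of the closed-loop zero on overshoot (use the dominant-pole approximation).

Forward path: (5.03 + 0.51s)·7.6/(s(s+0.68)). The closed-loop characteristic equation is s² + (0.68 + 7.6·0.51)s + 7.6·5.03 = 0.
That is s² + 4.556s + 38.23 = 0, so ω_n = 6.183 rad/s and ζ = 4.556/(2·6.183) = 0.3684.
%OS = 100·exp(−πζ/√(1−ζ²)) = 28.8%.

28.8%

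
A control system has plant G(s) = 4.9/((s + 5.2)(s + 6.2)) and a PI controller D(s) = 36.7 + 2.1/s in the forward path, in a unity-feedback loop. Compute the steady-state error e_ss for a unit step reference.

0

The open loop D(s)G(s) has a pole at the origin (type 1), so the static position error constant is infinite and e_ss = 1/(1+∞) = 0.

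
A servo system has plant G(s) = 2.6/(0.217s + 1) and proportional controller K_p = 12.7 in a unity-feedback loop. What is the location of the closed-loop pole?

Closed loop: T(s) = K_p·G/(1+K_p·G) = 33.02/(0.217s + 1 + 33.02), with pole at s = −(1 + 33.02)/0.217 = −156.8.

s = -156.8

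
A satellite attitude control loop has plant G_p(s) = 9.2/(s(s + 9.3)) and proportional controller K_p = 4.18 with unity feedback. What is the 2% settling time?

Closed-loop characteristic equation: s² + 9.3s + 38.46 = 0, so ω_n = 6.201 rad/s and ζ = 9.3/(2·6.201) = 0.7498.
2% settling time T_s ≈ 4/(ζω_n) = 4/4.65 = 0.86 s.

T_s ≈ 0.86 s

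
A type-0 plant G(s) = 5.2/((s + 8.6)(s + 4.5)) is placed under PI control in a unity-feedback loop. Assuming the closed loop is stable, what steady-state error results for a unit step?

0

The PI controller's integrator makes the forward path type 1, so e_ss to a step is zero.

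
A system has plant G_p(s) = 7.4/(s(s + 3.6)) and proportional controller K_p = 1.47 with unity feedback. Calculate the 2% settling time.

From 1 + K_pG_p(s) = 0: s² + 3.6s + 10.88 = 0 ⇒ ω_n = 3.298, ζ = 0.5458.
2% settling time T_s ≈ 4/(ζω_n) = 4/1.8 = 2.22 s.

T_s ≈ 2.22 s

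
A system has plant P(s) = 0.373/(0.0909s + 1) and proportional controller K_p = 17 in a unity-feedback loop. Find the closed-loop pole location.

Closed loop: T(s) = K_p·P/(1+K_p·P) = 6.341/(0.0909s + 1 + 6.341), with pole at s = −(1 + 6.341)/0.0909 = −80.76.

s = -80.76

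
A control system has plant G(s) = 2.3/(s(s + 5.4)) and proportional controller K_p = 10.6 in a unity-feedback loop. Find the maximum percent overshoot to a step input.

The closed-loop denominator s² + 5.4s + 24.38 gives ω_n = √24.38 = 4.938 and ζ = 5.4/(2ω_n) = 0.5468.
%OS = 100·exp(−πζ/√(1−ζ²)) = 100·exp(−π·0.5468/√0.701) = 12.8%.

12.8%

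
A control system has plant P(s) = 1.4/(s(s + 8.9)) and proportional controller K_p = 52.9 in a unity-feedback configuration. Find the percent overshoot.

From 1 + K_pP(s) = 0: s² + 8.9s + 74.06 = 0 ⇒ ω_n = 8.606, ζ = 0.5171.
%OS = 100·exp(−πζ/√(1−ζ²)) = 100·exp(−π·0.5171/√0.7326) = 15%.

15%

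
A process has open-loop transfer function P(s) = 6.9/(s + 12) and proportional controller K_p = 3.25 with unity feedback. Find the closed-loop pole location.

Closed-loop transfer function: T(s) = K_p·P(s)/(1 + K_p·P(s)) = 22.43/(s + 12 + 22.43) = 22.43/(s + 34.42).
The closed-loop pole is at s = −34.42.

s = -34.42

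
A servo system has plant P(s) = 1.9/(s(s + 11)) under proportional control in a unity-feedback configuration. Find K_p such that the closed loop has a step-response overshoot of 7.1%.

K_p = 38.4

From %OS = 100·exp(−πζ/√(1−ζ²)) = 7.1%, ζ = −ln(0.071)/√(π²+ln²(0.071)) = 0.6441.
Characteristic equation s² + 11s + 1.9K_p = 0 gives ζ = 11/(2√(1.9K_p)).
Setting ζ = 0.6441: √(1.9K_p) = 11/(2·0.6441) = 8.539, so K_p = 72.92/1.9 = 38.4.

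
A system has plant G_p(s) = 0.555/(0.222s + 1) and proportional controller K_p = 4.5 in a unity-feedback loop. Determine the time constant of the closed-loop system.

Closed loop: T(s) = K_p·G_p/(1+K_p·G_p) = 2.498/(0.222s + 1 + 2.498), with pole at s = −(1 + 2.498)/0.222 = −15.75.
Closed-loop time constant τ = 1/15.75 = 0.0635 s.

τ = 0.0635 s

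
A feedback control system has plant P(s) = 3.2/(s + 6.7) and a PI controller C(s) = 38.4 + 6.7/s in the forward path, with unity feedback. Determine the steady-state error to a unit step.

0

The open loop C(s)P(s) has a pole at the origin (type 1), so the static position error constant is infinite and e_ss = 1/(1+∞) = 0.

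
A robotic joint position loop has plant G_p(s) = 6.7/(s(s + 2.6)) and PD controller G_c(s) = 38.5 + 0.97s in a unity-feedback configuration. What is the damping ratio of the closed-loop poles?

ζ = 0.283

Forward path: (38.5 + 0.97s)·6.7/(s(s+2.6)). The closed-loop characteristic equation is s² + (2.6 + 6.7·0.97)s + 6.7·38.5 = 0.
That is s² + 9.099s + 257.9 = 0, so ω_n = 16.06 rad/s and ζ = 9.099/(2·16.06) = 0.2833.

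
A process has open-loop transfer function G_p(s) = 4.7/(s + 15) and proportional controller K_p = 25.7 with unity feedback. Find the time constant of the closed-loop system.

τ = 0.00736 s

Closed-loop transfer function: T(s) = K_p·G_p(s)/(1 + K_p·G_p(s)) = 120.8/(s + 15 + 120.8) = 120.8/(s + 135.8).
Time constant τ = 1/135.8 = 0.00736 s.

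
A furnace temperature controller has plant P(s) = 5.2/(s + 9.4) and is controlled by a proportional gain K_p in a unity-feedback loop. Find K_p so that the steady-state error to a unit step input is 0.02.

The loop is type 0, so e_ss(step) = 1/(1 + K_pos) with K_pos = K_p·P(0).
P(0) = 0.5532. Require 1/(1 + K_p·0.5532) = 0.02, so 1 + 0.5532·K_p = 50.
K_p = (50 − 1)/0.5532 = 88.6.

K_p = 88.6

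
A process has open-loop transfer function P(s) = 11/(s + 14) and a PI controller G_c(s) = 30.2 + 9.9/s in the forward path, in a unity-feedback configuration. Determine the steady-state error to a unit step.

The open loop G_c(s)P(s) has a pole at the origin (type 1), so the static position error constant is infinite and e_ss = 1/(1+∞) = 0.

0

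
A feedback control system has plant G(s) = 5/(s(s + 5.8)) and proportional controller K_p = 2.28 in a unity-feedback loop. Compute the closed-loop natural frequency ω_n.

ω_n = 3.38 rad/s

With unity feedback the closed-loop characteristic equation is s² + 5.8s + 2.28·5 = s² + 5.8s + 11.4 = 0.
So ω_n² = 11.4 ⇒ ω_n = 3.376 rad/s, and ζ = 5.8/(2ω_n) = 0.859.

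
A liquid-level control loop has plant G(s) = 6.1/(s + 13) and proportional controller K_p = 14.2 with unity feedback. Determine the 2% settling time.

T_s ≈ 0.0402 s

Closed-loop transfer function: T(s) = K_p·G(s)/(1 + K_p·G(s)) = 86.62/(s + 13 + 86.62) = 86.62/(s + 99.62).
Time constant τ = 1/99.62 = 0.01004 s, so the 2% settling time is about 4τ = 0.0402 s.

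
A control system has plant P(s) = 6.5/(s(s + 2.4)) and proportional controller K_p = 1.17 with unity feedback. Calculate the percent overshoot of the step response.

21.9%

Closed-loop characteristic equation: s² + 2.4s + 7.605 = 0, so ω_n = 2.758 rad/s and ζ = 2.4/(2·2.758) = 0.4351.
%OS = 100·exp(−πζ/√(1−ζ²)) = 100·exp(−π·0.4351/√0.8107) = 21.9%.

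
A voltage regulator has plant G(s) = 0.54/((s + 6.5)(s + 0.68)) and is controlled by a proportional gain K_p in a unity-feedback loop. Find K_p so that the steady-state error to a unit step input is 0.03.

K_p = 265

Steady-state error for a unit step on this type-0 loop is 1/(1 + K_p·G(0)).
G(0) = 0.1222. Require 1/(1 + K_p·0.1222) = 0.03, so 1 + 0.1222·K_p = 33.33.
K_p = (33.33 − 1)/0.1222 = 265.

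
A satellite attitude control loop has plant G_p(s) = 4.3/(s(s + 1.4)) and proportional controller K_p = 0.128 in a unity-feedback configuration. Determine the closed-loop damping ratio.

ζ = 0.944

1 + K_p·G_p(s) = 0 gives s² + 1.4s + 0.5504 = 0.
Matching s² + 2ζω_n s + ω_n²: ω_n = √0.5504 = 0.7419 rad/s and 2ζω_n = 1.4, so ζ = 1.4/(2·0.7419) = 0.944.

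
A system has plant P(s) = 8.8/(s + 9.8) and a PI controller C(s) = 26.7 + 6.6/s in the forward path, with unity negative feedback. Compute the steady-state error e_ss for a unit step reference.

0

The open loop C(s)P(s) has a pole at the origin (type 1), so the static position error constant is infinite and e_ss = 1/(1+∞) = 0.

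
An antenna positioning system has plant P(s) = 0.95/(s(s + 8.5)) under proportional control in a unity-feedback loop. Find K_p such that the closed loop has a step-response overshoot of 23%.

From %OS = 100·exp(−πζ/√(1−ζ²)) = 23%, ζ = −ln(0.23)/√(π²+ln²(0.23)) = 0.4237.
Characteristic equation s² + 8.5s + 0.95K_p = 0 gives ζ = 8.5/(2√(0.95K_p)).
Setting ζ = 0.4237: √(0.95K_p) = 8.5/(2·0.4237) = 10.03, so K_p = 100.6/0.95 = 106.

K_p = 106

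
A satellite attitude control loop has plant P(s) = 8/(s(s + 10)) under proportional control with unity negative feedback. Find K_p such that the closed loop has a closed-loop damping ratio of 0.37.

Closed-loop characteristic equation: s² + 10s + K_p·8 = 0.
So ω_n = √(8K_p) and 2ζω_n = 10, giving ζ = 10/(2√(8K_p)).
Setting ζ = 0.37: √(8K_p) = 10/(2·0.37) = 13.51, so K_p = 182.6/8 = 22.8.

K_p = 22.8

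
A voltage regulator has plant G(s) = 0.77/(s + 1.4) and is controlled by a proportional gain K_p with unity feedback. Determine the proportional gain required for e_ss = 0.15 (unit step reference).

K_p = 10.3

For a type-0 loop with proportional control, e_ss = 1/(1 + K_p·G(0)).
G(0) = 0.55. Require 1/(1 + K_p·0.55) = 0.15, so 1 + 0.55·K_p = 6.667.
K_p = (6.667 − 1)/0.55 = 10.3.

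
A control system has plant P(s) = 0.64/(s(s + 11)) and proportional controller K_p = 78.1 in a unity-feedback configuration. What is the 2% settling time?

T_s ≈ 0.727 s

Closed-loop characteristic equation: s² + 11s + 49.98 = 0, so ω_n = 7.07 rad/s and ζ = 11/(2·7.07) = 0.7779.
2% settling time T_s ≈ 4/(ζω_n) = 4/5.5 = 0.727 s.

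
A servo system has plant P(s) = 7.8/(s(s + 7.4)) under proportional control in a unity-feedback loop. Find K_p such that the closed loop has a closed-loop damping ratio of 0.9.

K_p = 2.17

Closed-loop characteristic equation: s² + 7.4s + K_p·7.8 = 0.
So ω_n = √(7.8K_p) and 2ζω_n = 7.4, giving ζ = 7.4/(2√(7.8K_p)).
Setting ζ = 0.9: √(7.8K_p) = 7.4/(2·0.9) = 4.111, so K_p = 16.9/7.8 = 2.17.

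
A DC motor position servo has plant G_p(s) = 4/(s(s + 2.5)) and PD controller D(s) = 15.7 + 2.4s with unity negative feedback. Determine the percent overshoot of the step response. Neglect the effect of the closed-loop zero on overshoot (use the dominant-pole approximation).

Forward path: (15.7 + 2.4s)·4/(s(s+2.5)). The closed-loop characteristic equation is s² + (2.5 + 4·2.4)s + 4·15.7 = 0.
That is s² + 12.1s + 62.8 = 0, so ω_n = 7.925 rad/s and ζ = 12.1/(2·7.925) = 0.7634.
%OS = 100·exp(−πζ/√(1−ζ²)) = 2.44%.

2.44%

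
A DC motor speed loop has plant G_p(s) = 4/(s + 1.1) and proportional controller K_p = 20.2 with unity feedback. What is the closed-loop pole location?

s = -81.9

Closed-loop transfer function: T(s) = K_p·G_p(s)/(1 + K_p·G_p(s)) = 80.8/(s + 1.1 + 80.8) = 80.8/(s + 81.9).
The closed-loop pole is at s = −81.9.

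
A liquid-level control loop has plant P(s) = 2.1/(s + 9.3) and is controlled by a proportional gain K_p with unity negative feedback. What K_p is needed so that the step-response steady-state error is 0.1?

K_p = 39.9

Steady-state error for a unit step on this type-0 loop is 1/(1 + K_p·P(0)).
P(0) = 0.2258. Require 1/(1 + K_p·0.2258) = 0.1, so 1 + 0.2258·K_p = 10.
K_p = (10 − 1)/0.2258 = 39.9.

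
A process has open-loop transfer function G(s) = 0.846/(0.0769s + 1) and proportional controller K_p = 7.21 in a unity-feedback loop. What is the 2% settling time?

T_s ≈ 0.0433 s

Closed loop: T(s) = K_p·G/(1+K_p·G) = 6.1/(0.0769s + 1 + 6.1), with pole at s = −(1 + 6.1)/0.0769 = −92.32.
τ = 1/92.32 = 0.01083 s, so 2% settling time ≈ 4τ = 0.0433 s.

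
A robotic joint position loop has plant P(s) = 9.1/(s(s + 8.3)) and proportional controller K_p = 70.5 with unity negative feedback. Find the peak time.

T_p = 0.126 s

From 1 + K_pP(s) = 0: s² + 8.3s + 641.5 = 0 ⇒ ω_n = 25.33, ζ = 0.1638.
Damped frequency ω_d = ω_n√(1−ζ²) = 24.99 rad/s, so peak time T_p = π/ω_d = 0.126 s.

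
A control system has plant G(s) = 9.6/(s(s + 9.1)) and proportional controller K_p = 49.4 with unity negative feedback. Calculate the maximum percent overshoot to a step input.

51.1%

From 1 + K_pG(s) = 0: s² + 9.1s + 474.2 = 0 ⇒ ω_n = 21.78, ζ = 0.2089.
%OS = 100·exp(−πζ/√(1−ζ²)) = 100·exp(−π·0.2089/√0.9563) = 51.1%.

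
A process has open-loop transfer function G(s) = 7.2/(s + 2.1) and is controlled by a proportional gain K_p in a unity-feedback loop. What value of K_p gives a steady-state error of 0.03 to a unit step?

For a type-0 loop with proportional control, e_ss = 1/(1 + K_p·G(0)).
G(0) = 3.429. Require 1/(1 + K_p·3.429) = 0.03, so 1 + 3.429·K_p = 33.33.
K_p = (33.33 − 1)/3.429 = 9.43.

K_p = 9.43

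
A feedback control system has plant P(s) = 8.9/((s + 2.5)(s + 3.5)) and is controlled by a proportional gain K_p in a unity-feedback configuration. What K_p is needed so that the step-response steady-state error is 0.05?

K_p = 18.7

Steady-state error for a unit step on this type-0 loop is 1/(1 + K_p·P(0)).
P(0) = 1.017. Require 1/(1 + K_p·1.017) = 0.05, so 1 + 1.017·K_p = 20.
K_p = (20 − 1)/1.017 = 18.7.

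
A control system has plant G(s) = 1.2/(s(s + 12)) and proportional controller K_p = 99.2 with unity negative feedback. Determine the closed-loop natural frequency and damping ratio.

The closed-loop denominator is s(s+12) + 99.2·1.2 = s² + 12s + 119.
So ω_n² = 119 ⇒ ω_n = 10.91 rad/s, and ζ = 12/(2ω_n) = 0.55.

ω_n = 10.9 rad/s, ζ = 0.55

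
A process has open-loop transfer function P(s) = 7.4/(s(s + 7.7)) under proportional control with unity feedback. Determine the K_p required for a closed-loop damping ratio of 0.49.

K_p = 8.34

Closed-loop characteristic equation: s² + 7.7s + K_p·7.4 = 0.
So ω_n = √(7.4K_p) and 2ζω_n = 7.7, giving ζ = 7.7/(2√(7.4K_p)).
Setting ζ = 0.49: √(7.4K_p) = 7.7/(2·0.49) = 7.857, so K_p = 61.73/7.4 = 8.34.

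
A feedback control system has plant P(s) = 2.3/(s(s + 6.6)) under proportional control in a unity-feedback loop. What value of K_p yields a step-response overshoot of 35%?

K_p = 47.1

From %OS = 100·exp(−πζ/√(1−ζ²)) = 35%, ζ = −ln(0.35)/√(π²+ln²(0.35)) = 0.3169.
Characteristic equation s² + 6.6s + 2.3K_p = 0 gives ζ = 6.6/(2√(2.3K_p)).
Setting ζ = 0.3169: √(2.3K_p) = 6.6/(2·0.3169) = 10.41, so K_p = 108.4/2.3 = 47.1.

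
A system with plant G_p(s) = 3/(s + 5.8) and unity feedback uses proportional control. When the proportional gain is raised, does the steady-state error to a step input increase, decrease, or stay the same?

decrease

e_ss = 1/(1 + K_p·G_p(0)); a larger K_p raises the denominator, so e_ss decreases.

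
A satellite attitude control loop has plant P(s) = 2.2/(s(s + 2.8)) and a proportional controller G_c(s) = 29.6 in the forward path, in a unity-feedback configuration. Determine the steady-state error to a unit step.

0

The open loop G_c(s)P(s) has a pole at the origin (type 1), so the static position error constant is infinite and e_ss = 1/(1+∞) = 0.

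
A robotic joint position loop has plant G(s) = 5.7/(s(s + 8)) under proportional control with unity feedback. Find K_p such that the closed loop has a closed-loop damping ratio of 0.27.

Closed-loop characteristic equation: s² + 8s + K_p·5.7 = 0.
So ω_n = √(5.7K_p) and 2ζω_n = 8, giving ζ = 8/(2√(5.7K_p)).
Setting ζ = 0.27: √(5.7K_p) = 8/(2·0.27) = 14.81, so K_p = 219.5/5.7 = 38.5.

K_p = 38.5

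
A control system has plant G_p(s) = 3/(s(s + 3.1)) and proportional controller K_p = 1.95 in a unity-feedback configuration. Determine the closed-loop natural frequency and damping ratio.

ω_n = 2.42 rad/s, ζ = 0.641

1 + K_p·G_p(s) = 0 gives s² + 3.1s + 5.85 = 0.
Matching s² + 2ζω_n s + ω_n²: ω_n = √5.85 = 2.419 rad/s and 2ζω_n = 3.1, so ζ = 3.1/(2·2.419) = 0.641.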